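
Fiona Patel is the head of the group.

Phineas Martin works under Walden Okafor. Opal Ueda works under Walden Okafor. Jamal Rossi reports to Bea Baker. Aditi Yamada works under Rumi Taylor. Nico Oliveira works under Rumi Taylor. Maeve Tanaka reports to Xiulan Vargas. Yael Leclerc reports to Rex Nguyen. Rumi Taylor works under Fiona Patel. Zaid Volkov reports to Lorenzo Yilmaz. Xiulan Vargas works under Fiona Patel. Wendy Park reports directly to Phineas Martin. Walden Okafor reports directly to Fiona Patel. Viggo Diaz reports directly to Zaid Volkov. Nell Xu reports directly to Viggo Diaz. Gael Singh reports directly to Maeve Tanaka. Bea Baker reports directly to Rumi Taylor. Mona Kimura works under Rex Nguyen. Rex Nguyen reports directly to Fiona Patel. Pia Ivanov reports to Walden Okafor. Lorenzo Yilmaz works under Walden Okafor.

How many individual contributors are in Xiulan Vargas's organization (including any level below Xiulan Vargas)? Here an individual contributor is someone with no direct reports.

1

The only person in Xiulan Vargas's organization with no one reporting to them is Gael Singh. That is 1.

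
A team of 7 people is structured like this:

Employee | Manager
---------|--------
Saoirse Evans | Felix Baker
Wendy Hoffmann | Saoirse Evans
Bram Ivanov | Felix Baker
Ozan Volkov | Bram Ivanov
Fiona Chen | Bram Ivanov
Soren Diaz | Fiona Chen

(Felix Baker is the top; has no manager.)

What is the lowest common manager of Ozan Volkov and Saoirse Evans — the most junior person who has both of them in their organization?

Ozan Volkov's chain of managers is Bram Ivanov, Felix Baker. Saoirse Evans's chain of managers is Felix Baker. The first manager that appears in both chains is Felix Baker.

Felix Baker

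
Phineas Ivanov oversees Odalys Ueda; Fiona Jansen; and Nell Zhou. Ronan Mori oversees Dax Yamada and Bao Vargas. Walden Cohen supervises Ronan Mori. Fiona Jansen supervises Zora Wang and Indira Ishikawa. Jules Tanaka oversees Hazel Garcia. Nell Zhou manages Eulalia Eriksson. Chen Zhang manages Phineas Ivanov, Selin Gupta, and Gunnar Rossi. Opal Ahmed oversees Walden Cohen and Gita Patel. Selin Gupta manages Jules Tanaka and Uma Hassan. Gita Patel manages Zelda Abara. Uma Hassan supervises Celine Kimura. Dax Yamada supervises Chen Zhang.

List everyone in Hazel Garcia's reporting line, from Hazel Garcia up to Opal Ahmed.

Hazel Garcia reports to Jules Tanaka. Jules Tanaka reports to Selin Gupta. Selin Gupta reports to Chen Zhang. Chen Zhang reports to Dax Yamada. Dax Yamada reports to Ronan Mori. Ronan Mori reports to Walden Cohen. Walden Cohen reports to Opal Ahmed. Opal Ahmed is at the top.

Hazel Garcia -> Jules Tanaka -> Selin Gupta -> Chen Zhang -> Dax Yamada -> Ronan Mori -> Walden Cohen -> Opal Ahmed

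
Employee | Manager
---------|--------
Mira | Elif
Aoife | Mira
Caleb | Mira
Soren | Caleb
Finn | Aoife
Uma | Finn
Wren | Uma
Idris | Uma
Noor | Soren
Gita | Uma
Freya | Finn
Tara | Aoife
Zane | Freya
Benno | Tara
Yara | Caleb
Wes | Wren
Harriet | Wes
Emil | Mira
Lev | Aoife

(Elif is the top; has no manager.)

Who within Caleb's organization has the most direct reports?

Direct-report counts within Caleb's organization: Caleb has 2; Soren has 1. The largest is 2, held by Caleb.

Caleb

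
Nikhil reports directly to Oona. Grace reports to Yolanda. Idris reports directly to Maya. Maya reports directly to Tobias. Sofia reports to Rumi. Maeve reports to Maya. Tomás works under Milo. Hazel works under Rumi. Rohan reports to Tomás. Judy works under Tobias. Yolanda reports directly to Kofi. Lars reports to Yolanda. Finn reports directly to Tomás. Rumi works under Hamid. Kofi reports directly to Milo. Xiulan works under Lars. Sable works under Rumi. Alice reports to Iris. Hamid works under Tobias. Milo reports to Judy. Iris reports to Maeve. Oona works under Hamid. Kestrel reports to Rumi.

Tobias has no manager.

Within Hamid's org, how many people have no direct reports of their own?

The people in Hamid's organization with no one reporting to them are Nikhil, Sable, Kestrel, Sofia, Hazel. That is 5.

5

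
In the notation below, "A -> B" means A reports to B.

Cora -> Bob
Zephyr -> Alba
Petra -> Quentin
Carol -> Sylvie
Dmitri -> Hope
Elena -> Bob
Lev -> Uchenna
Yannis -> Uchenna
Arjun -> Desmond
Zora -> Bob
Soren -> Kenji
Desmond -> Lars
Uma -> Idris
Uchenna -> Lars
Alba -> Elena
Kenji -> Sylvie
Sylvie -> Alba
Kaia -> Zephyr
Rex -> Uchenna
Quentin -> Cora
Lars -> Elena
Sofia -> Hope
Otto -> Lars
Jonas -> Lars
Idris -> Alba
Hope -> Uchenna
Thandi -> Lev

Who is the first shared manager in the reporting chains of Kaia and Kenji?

Kaia's chain of managers is Zephyr, Alba, Elena, Bob. Kenji's chain of managers is Sylvie, Alba, Elena, Bob. The first manager that appears in both chains is Alba.

Alba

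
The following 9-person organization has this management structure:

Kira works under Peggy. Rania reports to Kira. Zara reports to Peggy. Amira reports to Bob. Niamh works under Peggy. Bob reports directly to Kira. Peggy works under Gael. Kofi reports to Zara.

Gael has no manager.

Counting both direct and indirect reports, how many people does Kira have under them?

3

Kira directly manages Bob, Rania. Under Bob: Amira (1). Rania has no reports. So Kira's organization is 2 direct reports plus everyone under them: 2 + 1 = 3.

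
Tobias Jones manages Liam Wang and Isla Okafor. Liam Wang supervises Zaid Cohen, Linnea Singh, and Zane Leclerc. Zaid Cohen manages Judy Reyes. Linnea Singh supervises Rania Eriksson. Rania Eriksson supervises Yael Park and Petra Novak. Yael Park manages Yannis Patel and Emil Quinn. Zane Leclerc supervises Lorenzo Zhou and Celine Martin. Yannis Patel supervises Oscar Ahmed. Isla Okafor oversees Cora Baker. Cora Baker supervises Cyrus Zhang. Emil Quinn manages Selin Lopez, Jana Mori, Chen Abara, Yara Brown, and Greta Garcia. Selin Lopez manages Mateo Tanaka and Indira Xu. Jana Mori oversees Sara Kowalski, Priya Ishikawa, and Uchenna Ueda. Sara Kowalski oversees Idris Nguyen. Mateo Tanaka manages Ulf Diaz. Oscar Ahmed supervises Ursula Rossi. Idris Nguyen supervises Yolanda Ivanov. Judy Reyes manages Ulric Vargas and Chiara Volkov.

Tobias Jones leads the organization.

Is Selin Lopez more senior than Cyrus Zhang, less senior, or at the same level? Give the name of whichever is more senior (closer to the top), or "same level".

Cyrus Zhang

Selin Lopez is 6 levels below Tobias Jones; Cyrus Zhang is 3. Cyrus Zhang is higher.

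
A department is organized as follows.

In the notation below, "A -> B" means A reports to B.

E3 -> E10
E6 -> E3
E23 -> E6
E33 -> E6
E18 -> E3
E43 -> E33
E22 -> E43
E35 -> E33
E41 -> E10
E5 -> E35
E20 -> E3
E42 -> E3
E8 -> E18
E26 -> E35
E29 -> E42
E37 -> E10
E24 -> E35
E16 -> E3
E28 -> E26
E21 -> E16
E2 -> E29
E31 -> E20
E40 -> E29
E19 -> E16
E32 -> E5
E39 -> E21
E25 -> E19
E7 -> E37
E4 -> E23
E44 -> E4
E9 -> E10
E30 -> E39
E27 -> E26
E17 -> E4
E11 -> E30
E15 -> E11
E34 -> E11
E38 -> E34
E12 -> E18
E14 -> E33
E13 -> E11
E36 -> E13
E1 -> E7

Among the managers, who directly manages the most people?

E3

Direct-report counts: E10 has 4; E37 has 1; E7 has 1; E3 has 5; E16 has 2; E19 has 1; E21 has 1; E39 has 1; E30 has 1; E11 has 3; E13 has 1; E34 has 1; E42 has 1; E29 has 2; E20 has 1; E18 has 2; E6 has 2; E33 has 3; E35 has 3; E26 has 2; E5 has 1; E43 has 1; E23 has 1; E4 has 2. The largest is 5, held by E3.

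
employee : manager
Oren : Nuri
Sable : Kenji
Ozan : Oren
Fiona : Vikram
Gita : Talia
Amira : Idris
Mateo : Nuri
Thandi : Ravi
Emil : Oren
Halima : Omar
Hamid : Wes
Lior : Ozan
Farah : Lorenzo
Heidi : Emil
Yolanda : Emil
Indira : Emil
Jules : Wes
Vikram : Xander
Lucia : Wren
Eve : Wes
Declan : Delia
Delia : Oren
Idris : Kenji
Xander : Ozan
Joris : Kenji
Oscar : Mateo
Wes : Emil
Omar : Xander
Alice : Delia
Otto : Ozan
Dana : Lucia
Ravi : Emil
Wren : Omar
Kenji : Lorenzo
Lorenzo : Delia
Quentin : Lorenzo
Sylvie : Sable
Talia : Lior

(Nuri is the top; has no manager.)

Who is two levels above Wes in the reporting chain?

Wes reports to Emil, and Emil reports to Oren. So Wes's skip-level manager is Oren.

Oren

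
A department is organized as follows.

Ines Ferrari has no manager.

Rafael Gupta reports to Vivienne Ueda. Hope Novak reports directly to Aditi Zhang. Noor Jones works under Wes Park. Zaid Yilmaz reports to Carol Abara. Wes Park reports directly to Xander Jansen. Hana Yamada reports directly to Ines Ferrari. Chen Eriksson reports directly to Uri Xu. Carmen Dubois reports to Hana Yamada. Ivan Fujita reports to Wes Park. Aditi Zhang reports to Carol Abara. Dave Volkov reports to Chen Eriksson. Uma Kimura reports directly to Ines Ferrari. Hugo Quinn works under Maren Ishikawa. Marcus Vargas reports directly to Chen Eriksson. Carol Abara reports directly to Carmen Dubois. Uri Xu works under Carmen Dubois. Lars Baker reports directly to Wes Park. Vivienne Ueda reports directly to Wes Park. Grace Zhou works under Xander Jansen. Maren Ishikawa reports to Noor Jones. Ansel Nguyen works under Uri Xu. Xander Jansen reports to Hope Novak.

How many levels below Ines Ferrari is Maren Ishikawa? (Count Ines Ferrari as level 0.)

Chain from Maren Ishikawa up to Ines Ferrari: Maren Ishikawa → Noor Jones → Wes Park → Xander Jansen → Hope Novak → Aditi Zhang → Carol Abara → Carmen Dubois → Hana Yamada → Ines Ferrari. That is 9 steps up, so Maren Ishikawa is 9 levels below Ines Ferrari.

9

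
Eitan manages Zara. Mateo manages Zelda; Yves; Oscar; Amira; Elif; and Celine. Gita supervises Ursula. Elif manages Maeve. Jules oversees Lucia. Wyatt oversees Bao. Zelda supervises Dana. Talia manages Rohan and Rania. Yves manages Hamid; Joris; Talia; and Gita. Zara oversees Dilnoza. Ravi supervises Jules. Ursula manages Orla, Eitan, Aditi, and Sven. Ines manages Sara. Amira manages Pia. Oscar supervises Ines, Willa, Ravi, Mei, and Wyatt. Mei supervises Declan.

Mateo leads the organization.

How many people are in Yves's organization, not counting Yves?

Yves directly manages Gita, Joris, Talia, Hamid. Under Gita: Ursula, Orla, Sven, Aditi, Eitan, Zara, Dilnoza (7). Joris has no reports. Under Talia: Rania, Rohan (2). Hamid has no reports. So Yves's organization is 4 direct reports plus everyone under them: 8 + 1 + 3 + 1 = 13.

13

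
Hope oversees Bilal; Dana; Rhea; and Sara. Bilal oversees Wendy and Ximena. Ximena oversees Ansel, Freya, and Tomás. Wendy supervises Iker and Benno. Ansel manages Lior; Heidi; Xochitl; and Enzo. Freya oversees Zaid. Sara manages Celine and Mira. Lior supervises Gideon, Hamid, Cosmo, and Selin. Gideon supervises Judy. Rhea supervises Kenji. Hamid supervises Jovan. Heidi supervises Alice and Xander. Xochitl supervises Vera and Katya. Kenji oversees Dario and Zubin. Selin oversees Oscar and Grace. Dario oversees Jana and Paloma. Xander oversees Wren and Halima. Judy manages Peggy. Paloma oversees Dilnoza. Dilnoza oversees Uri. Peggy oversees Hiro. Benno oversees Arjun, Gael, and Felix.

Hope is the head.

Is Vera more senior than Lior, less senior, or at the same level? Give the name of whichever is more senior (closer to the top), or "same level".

Lior

Vera is 5 levels below Hope; Lior is 4. Lior is higher.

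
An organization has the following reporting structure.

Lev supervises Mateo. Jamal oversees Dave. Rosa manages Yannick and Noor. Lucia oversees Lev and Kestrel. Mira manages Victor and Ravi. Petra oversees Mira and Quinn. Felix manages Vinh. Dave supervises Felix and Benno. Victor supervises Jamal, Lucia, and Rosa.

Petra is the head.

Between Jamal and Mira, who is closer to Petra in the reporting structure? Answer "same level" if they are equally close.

Jamal is 3 levels below Petra; Mira is 1. Mira is higher.

Mira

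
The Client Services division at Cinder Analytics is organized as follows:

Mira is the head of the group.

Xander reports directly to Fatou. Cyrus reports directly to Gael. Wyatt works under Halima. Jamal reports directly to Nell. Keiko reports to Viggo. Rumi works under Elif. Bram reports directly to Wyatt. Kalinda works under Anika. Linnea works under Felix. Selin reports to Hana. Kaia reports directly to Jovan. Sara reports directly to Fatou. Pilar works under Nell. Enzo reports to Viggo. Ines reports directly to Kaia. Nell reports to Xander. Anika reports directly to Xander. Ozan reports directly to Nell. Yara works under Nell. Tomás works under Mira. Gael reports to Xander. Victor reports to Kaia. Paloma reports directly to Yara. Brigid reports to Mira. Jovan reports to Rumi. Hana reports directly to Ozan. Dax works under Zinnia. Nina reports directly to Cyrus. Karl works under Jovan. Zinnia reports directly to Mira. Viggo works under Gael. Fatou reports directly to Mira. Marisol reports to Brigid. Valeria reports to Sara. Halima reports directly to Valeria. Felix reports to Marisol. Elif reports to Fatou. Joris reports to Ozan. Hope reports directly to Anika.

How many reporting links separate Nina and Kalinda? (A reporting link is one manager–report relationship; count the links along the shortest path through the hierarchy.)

5

Nina is 3 levels below Xander, and Kalinda is 2 levels below Xander (their lowest common manager). The shortest path runs up from Nina to Xander and back down to Kalinda: 3 + 2 = 5 links.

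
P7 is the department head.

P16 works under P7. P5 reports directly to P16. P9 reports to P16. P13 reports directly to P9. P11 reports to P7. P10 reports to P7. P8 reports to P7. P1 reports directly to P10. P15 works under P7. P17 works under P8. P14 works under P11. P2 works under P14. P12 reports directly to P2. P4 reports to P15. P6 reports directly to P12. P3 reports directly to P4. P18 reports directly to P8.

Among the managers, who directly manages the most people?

P7

Direct-report counts: P7 has 5; P15 has 1; P4 has 1; P8 has 2; P10 has 1; P11 has 1; P14 has 1; P2 has 1; P12 has 1; P16 has 2; P9 has 1. The largest is 5, held by P7.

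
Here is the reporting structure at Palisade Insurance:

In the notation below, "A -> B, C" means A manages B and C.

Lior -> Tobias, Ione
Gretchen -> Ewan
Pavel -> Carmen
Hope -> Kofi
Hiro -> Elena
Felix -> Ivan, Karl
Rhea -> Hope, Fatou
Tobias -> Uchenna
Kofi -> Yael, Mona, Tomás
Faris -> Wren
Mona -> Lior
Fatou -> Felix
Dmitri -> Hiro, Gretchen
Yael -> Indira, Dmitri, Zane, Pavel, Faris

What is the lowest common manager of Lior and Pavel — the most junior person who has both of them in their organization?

Kofi

Lior's chain of managers is Mona, Kofi, Hope, Rhea. Pavel's chain of managers is Yael, Kofi, Hope, Rhea. The first manager that appears in both chains is Kofi.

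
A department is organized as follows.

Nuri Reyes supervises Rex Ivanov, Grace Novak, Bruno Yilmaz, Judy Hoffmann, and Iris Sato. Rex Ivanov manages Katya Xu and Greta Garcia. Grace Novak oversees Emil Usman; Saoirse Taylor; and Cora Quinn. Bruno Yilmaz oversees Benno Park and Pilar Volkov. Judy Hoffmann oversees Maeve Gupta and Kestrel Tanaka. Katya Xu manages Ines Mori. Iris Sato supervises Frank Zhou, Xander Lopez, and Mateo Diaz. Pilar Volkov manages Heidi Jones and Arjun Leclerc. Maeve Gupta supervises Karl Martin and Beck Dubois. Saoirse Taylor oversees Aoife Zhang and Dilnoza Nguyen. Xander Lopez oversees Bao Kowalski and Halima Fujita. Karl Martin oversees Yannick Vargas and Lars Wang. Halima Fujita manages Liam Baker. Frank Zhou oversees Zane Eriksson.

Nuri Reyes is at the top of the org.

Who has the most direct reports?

Nuri Reyes

Direct-report counts: Nuri Reyes has 5; Iris Sato has 3; Frank Zhou has 1; Xander Lopez has 2; Halima Fujita has 1; Judy Hoffmann has 2; Maeve Gupta has 2; Karl Martin has 2; Bruno Yilmaz has 2; Pilar Volkov has 2; Grace Novak has 3; Saoirse Taylor has 2; Rex Ivanov has 2; Katya Xu has 1. The largest is 5, held by Nuri Reyes.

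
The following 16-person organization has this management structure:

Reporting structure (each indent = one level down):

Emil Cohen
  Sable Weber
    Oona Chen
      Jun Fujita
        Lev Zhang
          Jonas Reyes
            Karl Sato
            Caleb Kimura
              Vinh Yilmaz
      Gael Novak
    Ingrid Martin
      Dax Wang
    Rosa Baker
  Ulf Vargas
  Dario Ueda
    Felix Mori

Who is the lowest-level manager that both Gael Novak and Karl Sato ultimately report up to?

Oona Chen

Gael Novak's chain of managers is Oona Chen, Sable Weber, Emil Cohen. Karl Sato's chain of managers is Jonas Reyes, Lev Zhang, Jun Fujita, Oona Chen, Sable Weber, Emil Cohen. The first manager that appears in both chains is Oona Chen.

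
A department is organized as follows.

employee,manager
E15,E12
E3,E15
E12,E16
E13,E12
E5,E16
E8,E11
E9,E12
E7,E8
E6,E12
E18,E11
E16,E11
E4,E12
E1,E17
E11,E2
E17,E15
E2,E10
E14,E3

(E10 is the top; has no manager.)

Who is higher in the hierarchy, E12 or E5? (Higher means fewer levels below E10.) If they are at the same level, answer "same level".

same level

Both E12 and E5 are 4 levels below E10.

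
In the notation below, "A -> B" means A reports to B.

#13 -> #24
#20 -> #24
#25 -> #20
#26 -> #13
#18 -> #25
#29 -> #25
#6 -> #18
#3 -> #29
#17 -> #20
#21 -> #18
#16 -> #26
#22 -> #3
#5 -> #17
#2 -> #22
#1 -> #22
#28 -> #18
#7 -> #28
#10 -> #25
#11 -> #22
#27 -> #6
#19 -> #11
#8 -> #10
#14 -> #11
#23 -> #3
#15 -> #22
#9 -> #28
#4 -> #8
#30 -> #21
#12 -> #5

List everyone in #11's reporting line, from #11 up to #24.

#11 -> #22 -> #3 -> #29 -> #25 -> #20 -> #24

#11 reports to #22. #22 reports to #3. #3 reports to #29. #29 reports to #25. #25 reports to #20. #20 reports to #24. #24 is at the top.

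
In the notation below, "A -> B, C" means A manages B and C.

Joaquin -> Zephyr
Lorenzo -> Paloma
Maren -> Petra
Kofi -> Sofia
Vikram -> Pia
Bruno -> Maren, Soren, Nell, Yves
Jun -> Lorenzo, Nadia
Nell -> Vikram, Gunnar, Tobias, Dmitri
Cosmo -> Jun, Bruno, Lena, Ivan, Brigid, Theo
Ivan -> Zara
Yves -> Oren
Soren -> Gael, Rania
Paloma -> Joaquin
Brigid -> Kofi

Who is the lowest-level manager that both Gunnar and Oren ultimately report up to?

Bruno

Gunnar's chain of managers is Nell, Bruno, Cosmo. Oren's chain of managers is Yves, Bruno, Cosmo. The first manager that appears in both chains is Bruno.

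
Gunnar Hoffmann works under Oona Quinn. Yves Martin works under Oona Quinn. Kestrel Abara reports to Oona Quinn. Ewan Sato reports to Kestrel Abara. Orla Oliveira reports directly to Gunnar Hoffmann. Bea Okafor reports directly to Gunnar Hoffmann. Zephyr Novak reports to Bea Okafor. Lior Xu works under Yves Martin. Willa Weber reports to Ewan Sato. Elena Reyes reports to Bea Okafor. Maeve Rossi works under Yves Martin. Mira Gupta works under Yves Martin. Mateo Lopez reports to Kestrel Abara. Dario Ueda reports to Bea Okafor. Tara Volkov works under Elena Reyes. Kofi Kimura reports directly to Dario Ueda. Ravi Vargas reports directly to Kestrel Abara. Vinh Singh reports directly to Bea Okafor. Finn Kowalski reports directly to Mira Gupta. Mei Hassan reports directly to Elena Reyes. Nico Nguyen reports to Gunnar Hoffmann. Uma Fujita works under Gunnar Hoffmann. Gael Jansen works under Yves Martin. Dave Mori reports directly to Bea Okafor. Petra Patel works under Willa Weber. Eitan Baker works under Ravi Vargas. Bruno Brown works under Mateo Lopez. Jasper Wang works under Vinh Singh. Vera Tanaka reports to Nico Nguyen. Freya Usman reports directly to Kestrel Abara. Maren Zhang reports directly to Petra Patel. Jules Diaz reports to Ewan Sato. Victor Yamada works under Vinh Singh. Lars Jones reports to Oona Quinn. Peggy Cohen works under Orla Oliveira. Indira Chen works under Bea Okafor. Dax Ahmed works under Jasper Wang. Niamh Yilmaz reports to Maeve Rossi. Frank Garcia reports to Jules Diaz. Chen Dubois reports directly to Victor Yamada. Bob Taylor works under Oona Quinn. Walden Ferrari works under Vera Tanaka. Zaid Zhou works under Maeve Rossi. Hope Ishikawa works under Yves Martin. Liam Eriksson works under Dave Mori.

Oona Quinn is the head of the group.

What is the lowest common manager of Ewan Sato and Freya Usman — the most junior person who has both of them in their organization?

Ewan Sato's chain of managers is Kestrel Abara, Oona Quinn. Freya Usman's chain of managers is Kestrel Abara, Oona Quinn. The first manager that appears in both chains is Kestrel Abara.

Kestrel Abara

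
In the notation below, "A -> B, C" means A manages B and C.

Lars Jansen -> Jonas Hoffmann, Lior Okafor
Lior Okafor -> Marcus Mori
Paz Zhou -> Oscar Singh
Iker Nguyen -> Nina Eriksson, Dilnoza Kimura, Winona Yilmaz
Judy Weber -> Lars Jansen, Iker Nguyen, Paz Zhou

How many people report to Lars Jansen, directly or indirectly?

3

Lars Jansen directly manages Jonas Hoffmann, Lior Okafor. Jonas Hoffmann has no reports. Under Lior Okafor: Marcus Mori (1). So Lars Jansen's organization is 2 direct reports plus everyone under them: 1 + 2 = 3.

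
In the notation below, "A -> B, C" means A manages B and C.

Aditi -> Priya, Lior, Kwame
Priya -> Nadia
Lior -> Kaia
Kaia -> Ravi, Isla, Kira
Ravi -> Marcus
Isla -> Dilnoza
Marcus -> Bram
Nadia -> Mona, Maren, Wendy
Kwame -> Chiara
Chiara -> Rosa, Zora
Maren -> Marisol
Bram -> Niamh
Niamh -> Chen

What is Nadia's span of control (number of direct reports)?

Nadia directly manages Mona, Maren, Wendy. That is 3 direct reports.

3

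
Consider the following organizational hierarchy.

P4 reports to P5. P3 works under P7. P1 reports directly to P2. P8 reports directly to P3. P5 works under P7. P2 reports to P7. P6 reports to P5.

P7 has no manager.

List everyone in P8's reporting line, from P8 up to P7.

P8 -> P3 -> P7

P8 reports to P3. P3 reports to P7. P7 is at the top.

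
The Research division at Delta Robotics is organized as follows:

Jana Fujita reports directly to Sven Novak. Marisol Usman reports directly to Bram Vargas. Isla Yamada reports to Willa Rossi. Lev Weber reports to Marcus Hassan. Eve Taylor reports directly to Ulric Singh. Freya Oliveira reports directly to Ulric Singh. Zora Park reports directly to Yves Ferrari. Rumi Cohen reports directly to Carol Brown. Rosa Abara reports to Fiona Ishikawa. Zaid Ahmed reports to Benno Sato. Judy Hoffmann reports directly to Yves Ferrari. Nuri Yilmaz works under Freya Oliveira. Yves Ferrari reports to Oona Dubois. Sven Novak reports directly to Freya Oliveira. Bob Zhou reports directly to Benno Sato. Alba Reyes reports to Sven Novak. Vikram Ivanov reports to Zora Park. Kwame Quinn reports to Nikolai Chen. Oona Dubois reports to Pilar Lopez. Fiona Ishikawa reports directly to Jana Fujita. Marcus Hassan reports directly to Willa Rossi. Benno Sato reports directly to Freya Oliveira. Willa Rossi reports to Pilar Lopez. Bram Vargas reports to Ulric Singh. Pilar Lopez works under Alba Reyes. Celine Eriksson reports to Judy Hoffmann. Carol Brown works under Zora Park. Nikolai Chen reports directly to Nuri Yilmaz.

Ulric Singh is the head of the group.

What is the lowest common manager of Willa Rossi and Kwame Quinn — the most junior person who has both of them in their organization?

Willa Rossi's chain of managers is Pilar Lopez, Alba Reyes, Sven Novak, Freya Oliveira, Ulric Singh. Kwame Quinn's chain of managers is Nikolai Chen, Nuri Yilmaz, Freya Oliveira, Ulric Singh. The first manager that appears in both chains is Freya Oliveira.

Freya Oliveira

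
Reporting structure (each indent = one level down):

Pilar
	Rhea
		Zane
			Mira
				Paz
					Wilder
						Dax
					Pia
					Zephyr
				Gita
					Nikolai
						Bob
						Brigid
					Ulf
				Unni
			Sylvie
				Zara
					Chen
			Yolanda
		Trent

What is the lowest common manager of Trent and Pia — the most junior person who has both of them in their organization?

Rhea

Trent's chain of managers is Rhea, Pilar. Pia's chain of managers is Paz, Mira, Zane, Rhea, Pilar. The first manager that appears in both chains is Rhea.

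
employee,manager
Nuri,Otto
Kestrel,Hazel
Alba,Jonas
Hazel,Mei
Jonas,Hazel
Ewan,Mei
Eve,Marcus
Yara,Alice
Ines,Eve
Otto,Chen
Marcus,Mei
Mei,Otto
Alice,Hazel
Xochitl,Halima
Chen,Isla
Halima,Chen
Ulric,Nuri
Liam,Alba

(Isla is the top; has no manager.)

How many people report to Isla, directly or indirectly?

Isla directly manages Chen. Under Chen: Halima, Xochitl, Otto, Nuri, Ulric, Mei, Ewan, Marcus, Eve, Ines, Hazel, Jonas, Alba, Liam, Kestrel, Alice, Yara (17). That's 18 in total.

18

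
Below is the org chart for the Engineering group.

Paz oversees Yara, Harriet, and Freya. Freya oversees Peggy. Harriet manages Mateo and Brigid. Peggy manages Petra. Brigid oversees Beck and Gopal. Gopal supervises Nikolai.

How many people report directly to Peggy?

Peggy directly manages Petra. That is 1 direct report.

1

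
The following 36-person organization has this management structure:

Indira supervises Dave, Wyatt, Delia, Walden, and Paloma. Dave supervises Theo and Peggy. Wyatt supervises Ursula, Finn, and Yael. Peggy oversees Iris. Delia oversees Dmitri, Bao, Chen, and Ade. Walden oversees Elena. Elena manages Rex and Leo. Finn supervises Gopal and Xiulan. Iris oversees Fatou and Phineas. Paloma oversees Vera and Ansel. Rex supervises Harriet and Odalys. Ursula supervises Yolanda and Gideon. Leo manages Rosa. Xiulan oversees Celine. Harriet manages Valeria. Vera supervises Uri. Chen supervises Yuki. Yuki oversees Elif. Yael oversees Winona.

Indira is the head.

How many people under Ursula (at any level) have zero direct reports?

2

The people in Ursula's organization with no one reporting to them are Gideon, Yolanda. That is 2.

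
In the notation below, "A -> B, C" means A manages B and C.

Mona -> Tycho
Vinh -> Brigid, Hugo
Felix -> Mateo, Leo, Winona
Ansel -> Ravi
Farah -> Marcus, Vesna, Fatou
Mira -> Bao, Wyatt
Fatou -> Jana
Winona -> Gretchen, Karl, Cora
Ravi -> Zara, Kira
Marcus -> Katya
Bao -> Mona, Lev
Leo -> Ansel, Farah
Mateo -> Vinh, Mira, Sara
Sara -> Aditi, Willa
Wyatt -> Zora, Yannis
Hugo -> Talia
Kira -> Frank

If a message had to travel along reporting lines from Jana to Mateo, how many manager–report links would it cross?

5

Jana is 4 levels below Felix, and Mateo is 1 level below Felix (their lowest common manager). The shortest path runs up from Jana to Felix and back down to Mateo: 4 + 1 = 5 links.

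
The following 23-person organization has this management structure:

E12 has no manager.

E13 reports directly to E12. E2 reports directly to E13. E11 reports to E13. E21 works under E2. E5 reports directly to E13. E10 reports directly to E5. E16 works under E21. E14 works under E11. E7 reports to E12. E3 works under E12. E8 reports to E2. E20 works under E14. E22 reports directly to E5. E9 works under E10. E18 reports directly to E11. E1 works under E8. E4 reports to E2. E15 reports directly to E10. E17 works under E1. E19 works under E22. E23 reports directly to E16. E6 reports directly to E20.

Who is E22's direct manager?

E22 reports directly to E5.

E5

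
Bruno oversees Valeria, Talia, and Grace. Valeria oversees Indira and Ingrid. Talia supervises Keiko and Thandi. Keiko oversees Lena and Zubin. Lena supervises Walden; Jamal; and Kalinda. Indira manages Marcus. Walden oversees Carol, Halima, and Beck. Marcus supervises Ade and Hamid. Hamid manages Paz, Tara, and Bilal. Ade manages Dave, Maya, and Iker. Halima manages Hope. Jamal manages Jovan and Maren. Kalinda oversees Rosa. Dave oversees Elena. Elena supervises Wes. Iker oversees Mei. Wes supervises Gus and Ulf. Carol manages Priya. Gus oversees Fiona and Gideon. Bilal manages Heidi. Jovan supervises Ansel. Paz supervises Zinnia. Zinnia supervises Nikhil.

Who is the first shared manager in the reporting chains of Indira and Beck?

Indira's chain of managers is Valeria, Bruno. Beck's chain of managers is Walden, Lena, Keiko, Talia, Bruno. The first manager that appears in both chains is Bruno.

Bruno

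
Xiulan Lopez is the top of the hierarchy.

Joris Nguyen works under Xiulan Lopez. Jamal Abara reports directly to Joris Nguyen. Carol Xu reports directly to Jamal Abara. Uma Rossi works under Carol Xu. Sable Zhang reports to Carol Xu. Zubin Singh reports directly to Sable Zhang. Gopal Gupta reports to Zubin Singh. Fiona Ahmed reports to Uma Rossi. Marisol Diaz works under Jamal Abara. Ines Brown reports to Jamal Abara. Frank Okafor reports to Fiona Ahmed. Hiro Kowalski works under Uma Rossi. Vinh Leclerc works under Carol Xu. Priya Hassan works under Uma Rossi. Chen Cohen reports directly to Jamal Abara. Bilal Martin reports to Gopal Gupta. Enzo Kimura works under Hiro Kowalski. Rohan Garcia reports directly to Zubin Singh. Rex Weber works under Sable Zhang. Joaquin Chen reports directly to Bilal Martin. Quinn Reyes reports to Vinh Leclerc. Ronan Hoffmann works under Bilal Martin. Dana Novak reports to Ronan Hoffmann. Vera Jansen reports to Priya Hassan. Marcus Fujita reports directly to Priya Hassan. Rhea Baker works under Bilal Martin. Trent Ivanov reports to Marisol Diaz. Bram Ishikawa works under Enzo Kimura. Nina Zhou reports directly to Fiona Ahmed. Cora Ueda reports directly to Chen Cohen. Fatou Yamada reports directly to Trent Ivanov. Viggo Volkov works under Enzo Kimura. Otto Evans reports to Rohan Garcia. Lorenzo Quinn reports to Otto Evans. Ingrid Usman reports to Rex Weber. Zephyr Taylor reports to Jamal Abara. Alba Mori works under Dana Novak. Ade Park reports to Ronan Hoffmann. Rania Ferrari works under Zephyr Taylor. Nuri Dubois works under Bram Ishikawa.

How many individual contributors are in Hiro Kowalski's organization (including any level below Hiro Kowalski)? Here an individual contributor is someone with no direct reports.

2

The people in Hiro Kowalski's organization with no one reporting to them are Viggo Volkov, Nuri Dubois. That is 2.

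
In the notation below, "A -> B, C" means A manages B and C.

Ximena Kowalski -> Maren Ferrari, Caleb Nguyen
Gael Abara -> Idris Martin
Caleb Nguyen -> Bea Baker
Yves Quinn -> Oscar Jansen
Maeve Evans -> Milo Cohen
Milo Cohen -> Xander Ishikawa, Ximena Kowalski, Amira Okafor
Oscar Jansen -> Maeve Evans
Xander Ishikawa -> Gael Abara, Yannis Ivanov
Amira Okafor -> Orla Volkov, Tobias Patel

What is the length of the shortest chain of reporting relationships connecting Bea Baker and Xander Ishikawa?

4

Bea Baker is 3 levels below Milo Cohen, and Xander Ishikawa is 1 level below Milo Cohen (their lowest common manager). The shortest path runs up from Bea Baker to Milo Cohen and back down to Xander Ishikawa: 3 + 1 = 4 links.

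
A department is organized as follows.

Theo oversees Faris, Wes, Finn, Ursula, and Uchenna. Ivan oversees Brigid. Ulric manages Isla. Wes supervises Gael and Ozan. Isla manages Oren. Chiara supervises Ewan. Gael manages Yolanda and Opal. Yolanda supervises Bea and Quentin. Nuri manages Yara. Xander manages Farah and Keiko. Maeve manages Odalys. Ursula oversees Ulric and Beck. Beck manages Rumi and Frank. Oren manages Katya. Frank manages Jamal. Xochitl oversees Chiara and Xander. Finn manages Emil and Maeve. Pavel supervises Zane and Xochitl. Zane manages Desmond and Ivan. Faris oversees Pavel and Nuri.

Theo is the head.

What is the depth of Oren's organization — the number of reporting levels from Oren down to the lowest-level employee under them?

1

The longest chain under Oren runs Oren → Katya, which is 1 level below Oren.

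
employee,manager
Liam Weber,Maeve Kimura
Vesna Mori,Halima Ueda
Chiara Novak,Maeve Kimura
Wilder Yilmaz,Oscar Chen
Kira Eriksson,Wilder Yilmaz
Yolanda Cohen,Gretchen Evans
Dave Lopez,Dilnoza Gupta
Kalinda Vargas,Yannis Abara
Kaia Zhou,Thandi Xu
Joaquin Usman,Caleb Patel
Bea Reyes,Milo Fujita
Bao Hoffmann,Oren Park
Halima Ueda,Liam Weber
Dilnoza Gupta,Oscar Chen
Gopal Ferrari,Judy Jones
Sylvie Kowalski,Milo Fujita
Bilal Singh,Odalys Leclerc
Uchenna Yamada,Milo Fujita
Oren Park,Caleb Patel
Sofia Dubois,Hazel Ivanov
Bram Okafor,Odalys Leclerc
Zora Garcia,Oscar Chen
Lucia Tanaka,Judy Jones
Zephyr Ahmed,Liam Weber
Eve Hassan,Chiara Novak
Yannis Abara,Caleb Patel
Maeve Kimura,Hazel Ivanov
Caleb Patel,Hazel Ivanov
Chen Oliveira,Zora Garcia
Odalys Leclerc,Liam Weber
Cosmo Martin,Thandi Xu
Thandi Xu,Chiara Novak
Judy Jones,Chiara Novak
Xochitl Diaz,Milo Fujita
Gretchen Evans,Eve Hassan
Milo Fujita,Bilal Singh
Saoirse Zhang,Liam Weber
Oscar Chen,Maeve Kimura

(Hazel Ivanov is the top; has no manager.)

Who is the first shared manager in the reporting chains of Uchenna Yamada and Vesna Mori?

Liam Weber

Uchenna Yamada's chain of managers is Milo Fujita, Bilal Singh, Odalys Leclerc, Liam Weber, Maeve Kimura, Hazel Ivanov. Vesna Mori's chain of managers is Halima Ueda, Liam Weber, Maeve Kimura, Hazel Ivanov. The first manager that appears in both chains is Liam Weber.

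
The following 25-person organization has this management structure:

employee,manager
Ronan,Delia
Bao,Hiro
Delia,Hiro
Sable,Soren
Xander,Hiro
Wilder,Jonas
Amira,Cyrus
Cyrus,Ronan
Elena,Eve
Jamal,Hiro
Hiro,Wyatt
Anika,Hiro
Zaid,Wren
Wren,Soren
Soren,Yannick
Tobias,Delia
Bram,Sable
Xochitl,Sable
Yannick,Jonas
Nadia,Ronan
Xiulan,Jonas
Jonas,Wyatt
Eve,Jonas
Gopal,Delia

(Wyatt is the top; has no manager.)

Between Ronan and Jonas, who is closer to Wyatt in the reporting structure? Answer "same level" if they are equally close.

Jonas

Ronan is 3 levels below Wyatt; Jonas is 1. Jonas is higher.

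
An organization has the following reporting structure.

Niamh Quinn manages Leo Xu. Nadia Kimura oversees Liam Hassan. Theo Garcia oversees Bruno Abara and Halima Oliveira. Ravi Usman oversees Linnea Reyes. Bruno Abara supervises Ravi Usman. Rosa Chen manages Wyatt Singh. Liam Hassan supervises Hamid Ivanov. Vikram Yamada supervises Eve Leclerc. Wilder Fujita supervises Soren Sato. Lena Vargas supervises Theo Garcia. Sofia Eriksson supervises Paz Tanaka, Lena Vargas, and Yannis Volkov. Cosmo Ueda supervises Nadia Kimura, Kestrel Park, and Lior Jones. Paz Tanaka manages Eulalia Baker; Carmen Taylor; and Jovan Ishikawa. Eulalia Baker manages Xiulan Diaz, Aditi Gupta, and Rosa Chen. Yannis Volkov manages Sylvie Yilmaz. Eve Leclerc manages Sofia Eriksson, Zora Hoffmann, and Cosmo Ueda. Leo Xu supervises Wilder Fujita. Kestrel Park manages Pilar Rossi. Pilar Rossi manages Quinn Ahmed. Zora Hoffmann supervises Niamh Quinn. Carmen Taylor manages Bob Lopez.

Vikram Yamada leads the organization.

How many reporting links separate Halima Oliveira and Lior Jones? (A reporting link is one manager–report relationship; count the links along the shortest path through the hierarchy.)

Halima Oliveira is 4 levels below Eve Leclerc, and Lior Jones is 2 levels below Eve Leclerc (their lowest common manager). The shortest path runs up from Halima Oliveira to Eve Leclerc and back down to Lior Jones: 4 + 2 = 6 links.

6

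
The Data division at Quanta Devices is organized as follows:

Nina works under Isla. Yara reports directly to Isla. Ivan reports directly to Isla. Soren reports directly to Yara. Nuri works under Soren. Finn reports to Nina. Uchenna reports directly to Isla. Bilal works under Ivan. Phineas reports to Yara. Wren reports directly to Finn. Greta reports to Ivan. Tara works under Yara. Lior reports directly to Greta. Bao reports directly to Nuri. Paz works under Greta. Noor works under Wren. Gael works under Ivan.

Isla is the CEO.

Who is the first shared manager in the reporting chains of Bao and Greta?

Bao's chain of managers is Nuri, Soren, Yara, Isla. Greta's chain of managers is Ivan, Isla. The first manager that appears in both chains is Isla.

Isla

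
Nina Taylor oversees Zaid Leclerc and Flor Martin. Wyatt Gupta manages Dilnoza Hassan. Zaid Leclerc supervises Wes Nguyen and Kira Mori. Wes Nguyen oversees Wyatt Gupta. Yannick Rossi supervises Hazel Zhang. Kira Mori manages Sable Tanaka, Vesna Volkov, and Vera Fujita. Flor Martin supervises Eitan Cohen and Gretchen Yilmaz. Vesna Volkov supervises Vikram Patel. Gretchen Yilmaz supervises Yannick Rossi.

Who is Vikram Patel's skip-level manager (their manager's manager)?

Kira Mori

Vikram Patel reports to Vesna Volkov, and Vesna Volkov reports to Kira Mori. So Vikram Patel's skip-level manager is Kira Mori.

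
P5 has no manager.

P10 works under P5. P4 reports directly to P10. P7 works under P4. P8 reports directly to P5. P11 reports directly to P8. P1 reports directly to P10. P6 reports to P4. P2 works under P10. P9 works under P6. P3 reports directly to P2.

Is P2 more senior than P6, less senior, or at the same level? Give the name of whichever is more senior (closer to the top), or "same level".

P2

P2 is 2 levels below P5; P6 is 3. P2 is higher.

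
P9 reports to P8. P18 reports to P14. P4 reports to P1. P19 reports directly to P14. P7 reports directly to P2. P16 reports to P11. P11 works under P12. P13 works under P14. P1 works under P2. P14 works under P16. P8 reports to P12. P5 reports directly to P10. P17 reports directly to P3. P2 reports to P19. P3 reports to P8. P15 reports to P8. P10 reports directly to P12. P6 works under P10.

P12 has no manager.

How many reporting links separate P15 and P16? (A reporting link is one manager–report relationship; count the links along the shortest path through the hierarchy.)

P15 is 2 levels below P12, and P16 is 2 levels below P12 (their lowest common manager). The shortest path runs up from P15 to P12 and back down to P16: 2 + 2 = 4 links.

4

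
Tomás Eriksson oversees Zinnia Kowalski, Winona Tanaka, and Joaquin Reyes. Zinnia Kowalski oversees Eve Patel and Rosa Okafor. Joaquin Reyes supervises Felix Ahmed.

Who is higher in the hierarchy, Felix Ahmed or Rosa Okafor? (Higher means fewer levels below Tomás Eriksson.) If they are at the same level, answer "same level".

Both Felix Ahmed and Rosa Okafor are 2 levels below Tomás Eriksson.

same level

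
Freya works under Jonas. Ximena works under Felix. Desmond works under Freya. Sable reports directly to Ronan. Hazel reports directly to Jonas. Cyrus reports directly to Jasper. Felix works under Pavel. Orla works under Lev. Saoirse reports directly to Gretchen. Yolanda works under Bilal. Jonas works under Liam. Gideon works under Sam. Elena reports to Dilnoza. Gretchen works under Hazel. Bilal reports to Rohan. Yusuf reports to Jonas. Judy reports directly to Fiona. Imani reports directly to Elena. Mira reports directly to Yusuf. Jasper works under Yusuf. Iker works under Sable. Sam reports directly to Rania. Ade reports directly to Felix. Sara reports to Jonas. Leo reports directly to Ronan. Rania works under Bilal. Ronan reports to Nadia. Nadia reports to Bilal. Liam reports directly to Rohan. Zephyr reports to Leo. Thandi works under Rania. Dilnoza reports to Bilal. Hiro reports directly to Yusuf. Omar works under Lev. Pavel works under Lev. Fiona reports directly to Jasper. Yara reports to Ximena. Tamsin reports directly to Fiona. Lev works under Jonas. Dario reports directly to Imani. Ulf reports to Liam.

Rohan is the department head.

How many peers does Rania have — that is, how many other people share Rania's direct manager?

3

Rania reports to Bilal. Bilal's other direct reports are Nadia, Yolanda, Dilnoza — 3 peers.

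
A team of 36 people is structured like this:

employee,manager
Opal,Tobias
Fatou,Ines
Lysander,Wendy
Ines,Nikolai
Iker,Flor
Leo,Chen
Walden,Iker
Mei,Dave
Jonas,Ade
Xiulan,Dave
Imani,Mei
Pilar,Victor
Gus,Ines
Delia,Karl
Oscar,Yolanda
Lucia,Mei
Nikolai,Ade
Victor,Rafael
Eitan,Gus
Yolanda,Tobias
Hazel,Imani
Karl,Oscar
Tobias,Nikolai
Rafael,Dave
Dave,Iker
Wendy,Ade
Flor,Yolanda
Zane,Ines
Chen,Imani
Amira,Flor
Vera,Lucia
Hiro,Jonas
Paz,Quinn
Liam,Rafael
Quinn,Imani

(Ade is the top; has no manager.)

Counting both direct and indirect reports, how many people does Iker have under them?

16

Iker directly manages Dave, Walden. Under Dave: Xiulan, Rafael, Liam, Victor, Pilar, Mei, Imani, Hazel, Quinn, Paz, Chen, Leo, Lucia, Vera (14). Walden has no reports. So Iker's organization is 2 direct reports plus everyone under them: 15 + 1 = 16.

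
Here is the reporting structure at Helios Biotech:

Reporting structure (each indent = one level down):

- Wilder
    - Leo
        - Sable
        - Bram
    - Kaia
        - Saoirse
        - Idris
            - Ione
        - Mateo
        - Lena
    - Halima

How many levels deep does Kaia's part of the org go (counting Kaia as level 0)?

The longest chain under Kaia runs Kaia → Idris → Ione, which is 2 levels below Kaia.

2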